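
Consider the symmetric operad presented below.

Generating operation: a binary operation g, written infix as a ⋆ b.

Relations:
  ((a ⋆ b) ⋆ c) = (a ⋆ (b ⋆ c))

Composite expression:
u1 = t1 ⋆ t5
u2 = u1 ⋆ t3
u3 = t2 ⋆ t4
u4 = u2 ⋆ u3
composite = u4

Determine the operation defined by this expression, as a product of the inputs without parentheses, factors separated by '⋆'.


t1 ⋆ t5 ⋆ t3 ⋆ t2 ⋆ t4

Associativity of g dissolves the nesting; only the t-input order survives.
(t1 ⋆ t5) linearizes to t1 ⋆ t5
((t1 ⋆ t5) ⋆ t3) linearizes to t1 ⋆ t5 ⋆ t3
(t2 ⋆ t4) linearizes to t2 ⋆ t4
(((t1 ⋆ t5) ⋆ t3) ⋆ (t2 ⋆ t4)) linearizes to t1 ⋆ t5 ⋆ t3 ⋆ t2 ⋆ t4


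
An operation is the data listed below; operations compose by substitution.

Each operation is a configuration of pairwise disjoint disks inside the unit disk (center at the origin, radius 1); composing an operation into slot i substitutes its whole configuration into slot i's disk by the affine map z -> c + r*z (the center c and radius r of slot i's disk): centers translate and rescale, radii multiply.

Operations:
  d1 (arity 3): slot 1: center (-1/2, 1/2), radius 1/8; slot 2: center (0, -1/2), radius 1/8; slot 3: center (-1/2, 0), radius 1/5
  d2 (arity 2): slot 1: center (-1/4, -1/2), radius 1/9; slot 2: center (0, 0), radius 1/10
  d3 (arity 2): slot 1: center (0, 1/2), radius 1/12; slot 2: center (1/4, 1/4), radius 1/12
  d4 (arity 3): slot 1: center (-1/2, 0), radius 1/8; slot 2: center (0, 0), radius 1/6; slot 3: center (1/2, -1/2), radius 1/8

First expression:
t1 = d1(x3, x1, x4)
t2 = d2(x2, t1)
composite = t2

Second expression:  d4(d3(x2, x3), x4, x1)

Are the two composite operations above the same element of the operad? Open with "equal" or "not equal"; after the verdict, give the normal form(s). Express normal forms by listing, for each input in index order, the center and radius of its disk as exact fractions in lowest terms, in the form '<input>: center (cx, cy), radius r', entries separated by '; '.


Normal form of the first expression: x1: center (0, -1/20), radius 1/80; x2: center (-1/4, -1/2), radius 1/9; x3: center (-1/20, 1/20), radius 1/80; x4: center (-1/20, 0), radius 1/50
Normal form of the second expression: x1: center (1/2, -1/2), radius 1/8; x2: center (-1/2, 1/16), radius 1/96; x3: center (-15/32, 1/32), radius 1/96; x4: center (0, 0), radius 1/6
They disagree, so not equal.

not equal — first x1: center (0, -1/20), radius 1/80; x2: center (-1/4, -1/2), radius 1/9; x3: center (-1/20, 1/20), radius 1/80; x4: center (-1/20, 0), radius 1/50, second x1: center (1/2, -1/2), radius 1/8; x2: center (-1/2, 1/16), radius 1/96; x3: center (-15/32, 1/32), radius 1/96; x4: center (0, 0), radius 1/6


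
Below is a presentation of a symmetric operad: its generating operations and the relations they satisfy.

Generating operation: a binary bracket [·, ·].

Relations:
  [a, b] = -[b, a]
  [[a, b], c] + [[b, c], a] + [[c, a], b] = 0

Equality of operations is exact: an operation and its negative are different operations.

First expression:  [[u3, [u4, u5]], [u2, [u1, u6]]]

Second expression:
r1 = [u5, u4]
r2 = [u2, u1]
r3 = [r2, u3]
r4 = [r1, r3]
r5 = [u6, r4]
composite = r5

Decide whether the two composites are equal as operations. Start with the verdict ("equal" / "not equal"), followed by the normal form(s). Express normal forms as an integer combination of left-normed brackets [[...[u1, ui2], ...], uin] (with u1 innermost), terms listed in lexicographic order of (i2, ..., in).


not equal: they reduce to [[[[[u1, u6], u2], u3], u4], u5] - [[[[[u1, u6], u2], u3], u5], u4] - [[[[[u1, u6], u2], u4], u5], u3] + [[[[[u1, u6], u2], u5], u4], u3] and [[[[[u1, u2], u3], u4], u5], u6] - [[[[[u1, u2], u3], u5], u4], u6]

The first expression, normalized: [[[[[u1, u6], u2], u3], u4], u5] - [[[[[u1, u6], u2], u3], u5], u4] - [[[[[u1, u6], u2], u4], u5], u3] + [[[[[u1, u6], u2], u5], u4], u3]
The second expression, normalized: [[[[[u1, u2], u3], u4], u5], u6] - [[[[[u1, u2], u3], u5], u4], u6]
They disagree, so not equal.


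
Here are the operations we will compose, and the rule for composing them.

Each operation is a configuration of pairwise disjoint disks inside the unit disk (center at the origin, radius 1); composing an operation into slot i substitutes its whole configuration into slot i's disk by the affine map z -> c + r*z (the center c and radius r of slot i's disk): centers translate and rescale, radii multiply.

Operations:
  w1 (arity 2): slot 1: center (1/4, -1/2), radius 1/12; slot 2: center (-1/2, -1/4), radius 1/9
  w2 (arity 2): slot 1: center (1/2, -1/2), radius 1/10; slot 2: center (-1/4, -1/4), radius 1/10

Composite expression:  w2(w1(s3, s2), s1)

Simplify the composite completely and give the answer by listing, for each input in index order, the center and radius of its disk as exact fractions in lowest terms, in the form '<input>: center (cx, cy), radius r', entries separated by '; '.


Only the slot chain above each s matters under w2; compose those maps.
input s3: composing its 2 substitution steps yields center (21/40, -11/20), radius 1/120
input s2: composing its 2 substitution steps yields center (9/20, -21/40), radius 1/90
input s1: composing its 1 substitution step yields center (-1/4, -1/4), radius 1/10

s1: center (-1/4, -1/4), radius 1/10; s2: center (9/20, -21/40), radius 1/90; s3: center (21/40, -11/20), radius 1/120


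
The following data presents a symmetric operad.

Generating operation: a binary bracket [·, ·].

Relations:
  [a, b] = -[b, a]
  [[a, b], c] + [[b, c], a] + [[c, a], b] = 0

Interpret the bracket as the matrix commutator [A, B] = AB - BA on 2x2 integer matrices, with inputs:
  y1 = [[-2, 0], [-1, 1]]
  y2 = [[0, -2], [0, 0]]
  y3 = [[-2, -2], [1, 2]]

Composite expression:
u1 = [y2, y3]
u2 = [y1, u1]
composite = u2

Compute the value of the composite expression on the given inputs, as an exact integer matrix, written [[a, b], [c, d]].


[[-8, 24], [4, 8]]

[y2, y3] = [[-2, -8], [0, 2]]
[y1, [y2, y3]] = [[-8, 24], [4, 8]]


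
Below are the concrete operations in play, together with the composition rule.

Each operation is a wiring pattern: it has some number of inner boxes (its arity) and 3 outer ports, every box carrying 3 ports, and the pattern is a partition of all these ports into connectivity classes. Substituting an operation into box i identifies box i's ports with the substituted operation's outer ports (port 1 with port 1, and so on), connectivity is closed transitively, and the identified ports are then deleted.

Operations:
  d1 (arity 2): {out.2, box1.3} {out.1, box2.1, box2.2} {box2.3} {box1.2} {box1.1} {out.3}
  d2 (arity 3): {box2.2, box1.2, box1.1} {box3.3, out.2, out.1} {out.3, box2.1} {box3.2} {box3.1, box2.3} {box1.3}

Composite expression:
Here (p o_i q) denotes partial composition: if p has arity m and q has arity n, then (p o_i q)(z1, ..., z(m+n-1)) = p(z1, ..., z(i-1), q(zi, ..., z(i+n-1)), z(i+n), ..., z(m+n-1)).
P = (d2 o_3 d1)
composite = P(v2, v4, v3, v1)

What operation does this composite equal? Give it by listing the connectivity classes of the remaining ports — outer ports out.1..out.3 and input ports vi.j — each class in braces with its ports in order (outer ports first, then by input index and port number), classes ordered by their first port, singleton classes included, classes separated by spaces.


After gluing at d2, chains via deleted ports link the v-ports.
stage d1: inputs (v3, v1), connectivity {out.1, v1.1, v1.2} {out.2, v3.3} {out.3} {v1.3} {v3.1} {v3.2}, out.j its boundary
stage d2: inputs (v2, v4, v3, v1), connectivity {out.1, out.2} {out.3, v4.1} {v1.1, v1.2, v4.3} {v1.3} {v2.1, v2.2, v4.2} {v2.3} {v3.1} {v3.2} {v3.3}, out.j its boundary

{out.1, out.2} {out.3, v4.1} {v1.1, v1.2, v4.3} {v1.3} {v2.1, v2.2, v4.2} {v2.3} {v3.1} {v3.2} {v3.3}


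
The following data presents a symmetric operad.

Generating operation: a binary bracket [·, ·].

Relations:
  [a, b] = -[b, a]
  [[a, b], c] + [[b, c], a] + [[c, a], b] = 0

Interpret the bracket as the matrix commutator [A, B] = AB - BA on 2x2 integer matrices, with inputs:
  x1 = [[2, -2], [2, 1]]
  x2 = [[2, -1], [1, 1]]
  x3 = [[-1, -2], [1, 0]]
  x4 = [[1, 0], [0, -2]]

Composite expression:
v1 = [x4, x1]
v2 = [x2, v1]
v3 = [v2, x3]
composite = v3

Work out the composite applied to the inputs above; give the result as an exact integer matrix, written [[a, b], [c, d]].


[[6, -54], [-30, -6]]

[x4, x1] = [[0, -6], [-6, 0]]
[x2, [x4, x1]] = [[12, -6], [6, -12]]
[[x2, [x4, x1]], x3] = [[6, -54], [-30, -6]]


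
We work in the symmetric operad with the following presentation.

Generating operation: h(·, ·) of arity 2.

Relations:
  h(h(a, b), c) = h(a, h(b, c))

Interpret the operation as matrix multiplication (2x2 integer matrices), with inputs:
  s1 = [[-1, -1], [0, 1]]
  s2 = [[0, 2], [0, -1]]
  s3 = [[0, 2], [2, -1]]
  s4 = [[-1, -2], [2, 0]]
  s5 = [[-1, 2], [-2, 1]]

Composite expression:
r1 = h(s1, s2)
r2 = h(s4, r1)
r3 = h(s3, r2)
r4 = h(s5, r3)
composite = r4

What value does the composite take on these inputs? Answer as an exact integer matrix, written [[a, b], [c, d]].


h(s1, s2) = [[0, -1], [0, -1]]
h(s4, h(s1, s2)) = [[0, 3], [0, -2]]
h(s3, h(s4, h(s1, s2))) = [[0, -4], [0, 8]]
h(s5, h(s3, h(s4, h(s1, s2)))) = [[0, 20], [0, 16]]

[[0, 20], [0, 16]]


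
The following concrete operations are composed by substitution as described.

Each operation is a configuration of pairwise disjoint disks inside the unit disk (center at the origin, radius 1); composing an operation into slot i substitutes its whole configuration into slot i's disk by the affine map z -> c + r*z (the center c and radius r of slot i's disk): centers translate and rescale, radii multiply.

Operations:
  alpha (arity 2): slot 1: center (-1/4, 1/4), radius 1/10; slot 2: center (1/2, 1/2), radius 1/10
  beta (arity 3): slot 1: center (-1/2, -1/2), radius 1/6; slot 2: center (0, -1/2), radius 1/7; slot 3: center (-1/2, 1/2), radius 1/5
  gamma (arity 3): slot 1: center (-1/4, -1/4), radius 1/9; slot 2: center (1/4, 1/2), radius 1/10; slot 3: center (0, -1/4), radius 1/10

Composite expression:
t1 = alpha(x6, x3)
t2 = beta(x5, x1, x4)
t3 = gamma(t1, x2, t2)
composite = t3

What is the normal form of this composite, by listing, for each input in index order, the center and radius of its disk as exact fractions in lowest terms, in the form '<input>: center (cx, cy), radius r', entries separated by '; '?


x1: center (0, -3/10), radius 1/70; x2: center (1/4, 1/2), radius 1/10; x3: center (-7/36, -7/36), radius 1/90; x4: center (-1/20, -1/5), radius 1/50; x5: center (-1/20, -3/10), radius 1/60; x6: center (-5/18, -2/9), radius 1/90

Only the slot chain above each x matters under gamma; compose those maps.
for x6, the 2-step affine chain lands on center (-5/18, -2/9), radius 1/90
for x3, the 2-step affine chain lands on center (-7/36, -7/36), radius 1/90
for x2, the 1-step affine chain lands on center (1/4, 1/2), radius 1/10
for x5, the 2-step affine chain lands on center (-1/20, -3/10), radius 1/60
for x1, the 2-step affine chain lands on center (0, -3/10), radius 1/70
for x4, the 2-step affine chain lands on center (-1/20, -1/5), radius 1/50


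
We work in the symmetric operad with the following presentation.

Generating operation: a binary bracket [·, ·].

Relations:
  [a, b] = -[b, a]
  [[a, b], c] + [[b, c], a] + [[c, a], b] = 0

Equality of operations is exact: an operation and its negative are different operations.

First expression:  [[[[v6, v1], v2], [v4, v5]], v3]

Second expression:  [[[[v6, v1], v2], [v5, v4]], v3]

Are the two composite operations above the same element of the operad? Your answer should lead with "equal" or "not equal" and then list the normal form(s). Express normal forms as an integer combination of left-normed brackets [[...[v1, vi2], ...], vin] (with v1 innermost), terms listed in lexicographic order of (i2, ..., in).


not equal — first -[[[[[v1, v6], v2], v4], v5], v3] + [[[[[v1, v6], v2], v5], v4], v3], second [[[[[v1, v6], v2], v4], v5], v3] - [[[[[v1, v6], v2], v5], v4], v3]


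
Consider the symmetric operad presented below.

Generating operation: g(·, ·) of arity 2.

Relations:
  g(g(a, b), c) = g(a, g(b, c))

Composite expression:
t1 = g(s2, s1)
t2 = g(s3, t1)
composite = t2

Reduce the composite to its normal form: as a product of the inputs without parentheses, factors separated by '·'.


The g-tree's shape is irrelevant; the s-reading-order decides.
g(s2, s1) flattens to s2 · s1
g(s3, g(s2, s1)) flattens to s3 · s2 · s1

s3 · s2 · s1


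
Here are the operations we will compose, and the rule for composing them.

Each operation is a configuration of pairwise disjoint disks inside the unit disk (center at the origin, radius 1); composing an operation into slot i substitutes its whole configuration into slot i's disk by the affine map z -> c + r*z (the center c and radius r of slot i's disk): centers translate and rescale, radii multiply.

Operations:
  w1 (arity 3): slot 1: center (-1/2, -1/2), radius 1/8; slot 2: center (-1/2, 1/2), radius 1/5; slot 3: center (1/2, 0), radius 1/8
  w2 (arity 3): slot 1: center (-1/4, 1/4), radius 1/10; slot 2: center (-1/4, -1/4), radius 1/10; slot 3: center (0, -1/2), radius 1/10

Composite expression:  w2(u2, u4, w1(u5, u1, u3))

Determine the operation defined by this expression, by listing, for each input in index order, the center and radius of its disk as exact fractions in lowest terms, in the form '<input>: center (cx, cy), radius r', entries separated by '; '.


u1: center (-1/20, -9/20), radius 1/50; u2: center (-1/4, 1/4), radius 1/10; u3: center (1/20, -1/2), radius 1/80; u4: center (-1/4, -1/4), radius 1/10; u5: center (-1/20, -11/20), radius 1/80

Each u-disk chains the slot maps above it in w2; radii multiply.
tracing u2 down its 1-map path: center (-1/4, 1/4), radius 1/10
tracing u4 down its 1-map path: center (-1/4, -1/4), radius 1/10
tracing u5 down its 2-map path: center (-1/20, -11/20), radius 1/80
tracing u1 down its 2-map path: center (-1/20, -9/20), radius 1/50
tracing u3 down its 2-map path: center (1/20, -1/2), radius 1/80


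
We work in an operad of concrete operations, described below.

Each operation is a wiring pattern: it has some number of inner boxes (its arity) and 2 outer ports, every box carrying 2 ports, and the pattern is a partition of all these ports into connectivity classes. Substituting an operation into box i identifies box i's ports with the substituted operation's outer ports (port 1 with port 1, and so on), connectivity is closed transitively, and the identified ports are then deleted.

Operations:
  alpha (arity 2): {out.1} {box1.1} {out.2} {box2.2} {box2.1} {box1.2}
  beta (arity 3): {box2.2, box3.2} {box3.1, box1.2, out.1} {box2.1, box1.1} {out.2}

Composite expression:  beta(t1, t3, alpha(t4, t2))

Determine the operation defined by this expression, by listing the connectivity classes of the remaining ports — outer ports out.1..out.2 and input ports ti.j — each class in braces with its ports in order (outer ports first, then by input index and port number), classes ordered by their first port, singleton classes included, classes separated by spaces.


Reachability decides: close wires over beta-identified ports.
stage alpha: inputs (t4, t2), connectivity {out.1} {out.2} {t2.1} {t2.2} {t4.1} {t4.2}, out.j its boundary
stage beta: inputs (t1, t3, t4, t2), connectivity {out.1, t1.2} {out.2} {t1.1, t3.1} {t2.1} {t2.2} {t3.2} {t4.1} {t4.2}, out.j its boundary

{out.1, t1.2} {out.2} {t1.1, t3.1} {t2.1} {t2.2} {t3.2} {t4.1} {t4.2}


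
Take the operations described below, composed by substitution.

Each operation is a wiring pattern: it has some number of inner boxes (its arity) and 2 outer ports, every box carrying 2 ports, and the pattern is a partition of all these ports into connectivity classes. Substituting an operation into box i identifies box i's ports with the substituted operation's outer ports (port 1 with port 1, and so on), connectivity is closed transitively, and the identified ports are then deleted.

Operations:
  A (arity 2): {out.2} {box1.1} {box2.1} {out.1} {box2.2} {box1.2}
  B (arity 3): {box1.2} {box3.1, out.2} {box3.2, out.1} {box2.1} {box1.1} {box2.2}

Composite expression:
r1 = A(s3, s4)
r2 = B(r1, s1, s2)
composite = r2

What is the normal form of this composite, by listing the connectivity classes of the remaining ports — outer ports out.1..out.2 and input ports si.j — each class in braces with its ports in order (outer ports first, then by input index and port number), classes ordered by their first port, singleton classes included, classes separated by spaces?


{out.1, s2.2} {out.2, s2.1} {s1.1} {s1.2} {s3.1} {s3.2} {s4.1} {s4.2}

Connectivity passes through glued B-boundaries; trace each wire chain.
the subtree at A composes to {out.1} {out.2} {s3.1} {s3.2} {s4.1} {s4.2} on (s3, s4); out.j = own outer ports
the subtree at B composes to {out.1, s2.2} {out.2, s2.1} {s1.1} {s1.2} {s3.1} {s3.2} {s4.1} {s4.2} on (s3, s4, s1, s2); out.j = own outer ports


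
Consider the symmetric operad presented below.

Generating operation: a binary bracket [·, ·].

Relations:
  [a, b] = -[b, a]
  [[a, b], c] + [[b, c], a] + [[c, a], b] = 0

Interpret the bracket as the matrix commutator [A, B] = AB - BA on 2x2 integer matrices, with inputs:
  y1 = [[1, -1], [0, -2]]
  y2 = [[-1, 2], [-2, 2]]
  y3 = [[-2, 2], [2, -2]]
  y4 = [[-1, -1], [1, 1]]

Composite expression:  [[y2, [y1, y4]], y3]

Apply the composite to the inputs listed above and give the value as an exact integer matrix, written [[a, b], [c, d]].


[[48, -64], [64, -48]]

[y1, y4] = [[-1, -5], [-3, 1]]
[y2, [y1, y4]] = [[-16, 19], [-5, 16]]
[[y2, [y1, y4]], y3] = [[48, -64], [64, -48]]


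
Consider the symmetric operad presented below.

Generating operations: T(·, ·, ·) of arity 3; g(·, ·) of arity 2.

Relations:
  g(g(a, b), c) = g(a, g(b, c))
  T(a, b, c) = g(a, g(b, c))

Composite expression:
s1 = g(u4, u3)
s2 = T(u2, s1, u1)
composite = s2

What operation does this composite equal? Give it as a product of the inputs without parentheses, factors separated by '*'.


u2 * u4 * u3 * u1

The T-tree's shape is irrelevant; the u-reading-order decides.
g(u4, u3) reduces to u4 * u3
T(u2, g(u4, u3), u1) reduces to u2 * u4 * u3 * u1


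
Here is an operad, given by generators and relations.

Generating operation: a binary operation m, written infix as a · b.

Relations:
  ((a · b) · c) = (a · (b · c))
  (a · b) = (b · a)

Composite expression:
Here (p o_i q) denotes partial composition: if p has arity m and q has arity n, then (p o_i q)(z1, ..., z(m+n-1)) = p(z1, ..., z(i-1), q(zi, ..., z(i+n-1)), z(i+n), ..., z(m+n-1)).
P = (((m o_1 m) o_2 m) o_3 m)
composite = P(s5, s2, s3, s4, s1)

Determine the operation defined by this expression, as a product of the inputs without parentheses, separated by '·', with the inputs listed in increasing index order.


s1 · s2 · s3 · s4 · s5


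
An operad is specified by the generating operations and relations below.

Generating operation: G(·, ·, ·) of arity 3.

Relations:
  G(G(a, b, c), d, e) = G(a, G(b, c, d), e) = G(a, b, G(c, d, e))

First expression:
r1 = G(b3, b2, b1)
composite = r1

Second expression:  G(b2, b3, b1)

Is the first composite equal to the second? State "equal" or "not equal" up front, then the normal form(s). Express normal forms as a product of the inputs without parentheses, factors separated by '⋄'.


Reducing the first expression gives b3 ⋄ b2 ⋄ b1
Reducing the second expression gives b2 ⋄ b3 ⋄ b1
Different reductions; not equal.

not equal; first: b3 ⋄ b2 ⋄ b1; second: b2 ⋄ b3 ⋄ b1


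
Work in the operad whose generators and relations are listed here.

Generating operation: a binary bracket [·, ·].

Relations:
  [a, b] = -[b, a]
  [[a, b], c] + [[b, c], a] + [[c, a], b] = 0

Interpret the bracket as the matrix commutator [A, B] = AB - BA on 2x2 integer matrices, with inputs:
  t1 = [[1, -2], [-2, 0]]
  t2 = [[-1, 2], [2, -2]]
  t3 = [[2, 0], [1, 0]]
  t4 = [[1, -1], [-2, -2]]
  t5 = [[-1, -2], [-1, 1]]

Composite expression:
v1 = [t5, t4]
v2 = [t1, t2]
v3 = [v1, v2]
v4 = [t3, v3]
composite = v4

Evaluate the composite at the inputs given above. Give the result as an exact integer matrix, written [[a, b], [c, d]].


[[-24, 48], [-56, 24]]

[t5, t4] = [[3, 8], [-7, -3]]
[t1, t2] = [[0, 4], [-4, 0]]
[[t5, t4], [t1, t2]] = [[-4, 24], [24, 4]]
[t3, [[t5, t4], [t1, t2]]] = [[-24, 48], [-56, 24]]


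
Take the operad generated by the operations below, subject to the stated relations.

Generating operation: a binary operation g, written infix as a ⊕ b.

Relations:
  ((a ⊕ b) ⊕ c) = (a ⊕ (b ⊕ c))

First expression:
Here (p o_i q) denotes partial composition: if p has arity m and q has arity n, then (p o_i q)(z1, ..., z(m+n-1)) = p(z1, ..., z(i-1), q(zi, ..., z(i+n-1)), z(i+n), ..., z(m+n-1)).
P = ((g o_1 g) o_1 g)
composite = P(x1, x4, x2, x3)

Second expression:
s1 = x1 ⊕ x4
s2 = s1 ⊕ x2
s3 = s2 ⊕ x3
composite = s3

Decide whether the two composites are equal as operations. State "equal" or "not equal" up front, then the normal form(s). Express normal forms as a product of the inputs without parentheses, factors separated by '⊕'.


equal — both sides give x1 ⊕ x4 ⊕ x2 ⊕ x3


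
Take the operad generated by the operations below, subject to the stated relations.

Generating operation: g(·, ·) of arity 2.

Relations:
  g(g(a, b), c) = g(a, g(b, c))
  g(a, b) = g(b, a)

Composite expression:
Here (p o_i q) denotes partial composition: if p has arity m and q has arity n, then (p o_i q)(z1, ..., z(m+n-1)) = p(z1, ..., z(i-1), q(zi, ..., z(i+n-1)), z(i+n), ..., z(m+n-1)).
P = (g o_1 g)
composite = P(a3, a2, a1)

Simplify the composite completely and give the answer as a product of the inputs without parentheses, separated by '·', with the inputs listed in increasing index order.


Shape and order are irrelevant to g; the a-input set decides.
g(a3, a2) collapses to a3 · a2
g(g(a3, a2), a1) collapses to a3 · a2 · a1
the factors in increasing index order: a1 · a2 · a3

a1 · a2 · a3


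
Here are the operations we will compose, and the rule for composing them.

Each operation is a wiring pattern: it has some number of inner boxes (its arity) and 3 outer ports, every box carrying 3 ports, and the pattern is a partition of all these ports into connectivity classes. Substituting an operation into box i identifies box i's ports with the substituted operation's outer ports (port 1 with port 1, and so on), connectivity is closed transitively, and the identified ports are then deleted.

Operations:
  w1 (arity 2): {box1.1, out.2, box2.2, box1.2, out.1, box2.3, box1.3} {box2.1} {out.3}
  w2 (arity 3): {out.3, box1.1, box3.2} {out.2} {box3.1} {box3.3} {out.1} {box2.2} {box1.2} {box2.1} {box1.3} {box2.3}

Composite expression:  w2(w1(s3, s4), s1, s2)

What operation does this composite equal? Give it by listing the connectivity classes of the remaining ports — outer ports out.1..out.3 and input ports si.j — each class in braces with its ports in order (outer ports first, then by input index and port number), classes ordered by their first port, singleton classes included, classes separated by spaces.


{out.1} {out.2} {out.3, s2.2, s3.1, s3.2, s3.3, s4.2, s4.3} {s1.1} {s1.2} {s1.3} {s2.1} {s2.3} {s4.1}

Treat the ports identified at w2 as solder joints: merge, then drop.
after w1, the pattern on (s3, s4) reads {out.1, out.2, s3.1, s3.2, s3.3, s4.2, s4.3} {out.3} {s4.1} (out.j = its outer ports)
after w2, the pattern on (s3, s4, s1, s2) reads {out.1} {out.2} {out.3, s2.2, s3.1, s3.2, s3.3, s4.2, s4.3} {s1.1} {s1.2} {s1.3} {s2.1} {s2.3} {s4.1} (out.j = its outer ports)


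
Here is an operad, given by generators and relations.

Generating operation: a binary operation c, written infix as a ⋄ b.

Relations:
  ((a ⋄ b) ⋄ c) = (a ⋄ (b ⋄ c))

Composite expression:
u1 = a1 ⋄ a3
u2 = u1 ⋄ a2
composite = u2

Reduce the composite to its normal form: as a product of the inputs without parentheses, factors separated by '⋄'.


a1 ⋄ a3 ⋄ a2

The c-tree's shape is irrelevant; the a-reading-order decides.
(a1 ⋄ a3) collapses to a1 ⋄ a3
((a1 ⋄ a3) ⋄ a2) collapses to a1 ⋄ a3 ⋄ a2


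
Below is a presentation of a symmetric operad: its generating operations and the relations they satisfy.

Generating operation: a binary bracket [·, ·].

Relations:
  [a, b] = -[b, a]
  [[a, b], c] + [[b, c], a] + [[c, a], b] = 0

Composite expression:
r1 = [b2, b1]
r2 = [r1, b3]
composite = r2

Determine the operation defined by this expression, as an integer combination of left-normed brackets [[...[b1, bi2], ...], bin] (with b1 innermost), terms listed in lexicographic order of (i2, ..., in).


-[[b1, b2], b3]

Antisymmetry and Jacobi reduce to b1-anchored left-normed brackets.
Composite bracket: [[b2, b1], b3]
The bracket unfolds into 4 signed words via [a, b] = ab - ba (2^2 = 4).
Words beginning with b1 determine it all:
  b1b2b3 appears with sign -1, giving the term -[[b1, b2], b3]


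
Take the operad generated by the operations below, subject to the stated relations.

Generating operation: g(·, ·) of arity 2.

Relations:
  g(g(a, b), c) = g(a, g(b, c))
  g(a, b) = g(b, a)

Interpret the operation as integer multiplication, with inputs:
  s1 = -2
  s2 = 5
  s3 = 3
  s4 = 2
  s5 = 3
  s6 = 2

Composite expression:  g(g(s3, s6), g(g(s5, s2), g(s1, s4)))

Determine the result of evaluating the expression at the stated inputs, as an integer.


g(s3, s6) = 6
g(s5, s2) = 15
g(s1, s4) = -4
g(g(s5, s2), g(s1, s4)) = -60
g(g(s3, s6), g(g(s5, s2), g(s1, s4))) = -360

-360


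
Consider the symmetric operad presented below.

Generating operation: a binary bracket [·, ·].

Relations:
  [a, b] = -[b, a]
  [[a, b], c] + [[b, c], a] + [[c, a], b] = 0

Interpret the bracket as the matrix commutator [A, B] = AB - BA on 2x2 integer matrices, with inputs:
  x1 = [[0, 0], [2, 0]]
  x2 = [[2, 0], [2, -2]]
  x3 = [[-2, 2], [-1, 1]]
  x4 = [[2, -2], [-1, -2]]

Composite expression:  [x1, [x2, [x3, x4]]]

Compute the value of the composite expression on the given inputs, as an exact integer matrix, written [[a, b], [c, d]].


[[16, 0], [16, -16]]

[x3, x4] = [[-4, -2], [-7, 4]]
[x2, [x3, x4]] = [[4, -8], [12, -4]]
[x1, [x2, [x3, x4]]] = [[16, 0], [16, -16]]


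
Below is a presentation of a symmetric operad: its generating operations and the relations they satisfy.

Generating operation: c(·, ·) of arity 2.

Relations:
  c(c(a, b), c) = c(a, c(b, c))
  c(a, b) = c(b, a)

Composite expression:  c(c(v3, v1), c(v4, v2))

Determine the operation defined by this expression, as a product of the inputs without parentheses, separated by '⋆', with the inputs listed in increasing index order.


v1 ⋆ v2 ⋆ v3 ⋆ v4

Reordering under c is free, so list the v-inputs canonically.
c(v3, v1) collapses to v3 ⋆ v1
c(v4, v2) collapses to v4 ⋆ v2
c(c(v3, v1), c(v4, v2)) collapses to v3 ⋆ v1 ⋆ v4 ⋆ v2
reordering the factors by index: v1 ⋆ v2 ⋆ v3 ⋆ v4


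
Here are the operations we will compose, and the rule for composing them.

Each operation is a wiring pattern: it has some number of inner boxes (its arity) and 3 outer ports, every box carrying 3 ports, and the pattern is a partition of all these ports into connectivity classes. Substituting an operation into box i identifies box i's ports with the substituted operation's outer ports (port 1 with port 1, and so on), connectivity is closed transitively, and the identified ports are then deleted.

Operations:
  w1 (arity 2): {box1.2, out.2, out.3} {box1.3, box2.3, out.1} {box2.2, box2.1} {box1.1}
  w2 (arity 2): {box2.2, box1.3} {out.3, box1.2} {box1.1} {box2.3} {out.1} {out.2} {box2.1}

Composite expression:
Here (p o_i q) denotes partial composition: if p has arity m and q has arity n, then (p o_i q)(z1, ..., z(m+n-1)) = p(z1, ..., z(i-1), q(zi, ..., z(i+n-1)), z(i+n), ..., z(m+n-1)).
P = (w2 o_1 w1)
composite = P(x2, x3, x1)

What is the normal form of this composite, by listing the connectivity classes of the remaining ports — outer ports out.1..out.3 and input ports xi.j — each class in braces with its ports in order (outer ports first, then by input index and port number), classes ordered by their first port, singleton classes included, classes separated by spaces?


{out.1} {out.2} {out.3, x1.2, x2.2} {x1.1} {x1.3} {x2.1} {x2.3, x3.3} {x3.1, x3.2}

Connectivity passes through glued w2-boundaries; trace each wire chain.
the subtree at w1 composes to {out.1, x2.3, x3.3} {out.2, out.3, x2.2} {x2.1} {x3.1, x3.2} on (x2, x3); out.j = own outer ports
the subtree at w2 composes to {out.1} {out.2} {out.3, x1.2, x2.2} {x1.1} {x1.3} {x2.1} {x2.3, x3.3} {x3.1, x3.2} on (x2, x3, x1); out.j = own outer ports


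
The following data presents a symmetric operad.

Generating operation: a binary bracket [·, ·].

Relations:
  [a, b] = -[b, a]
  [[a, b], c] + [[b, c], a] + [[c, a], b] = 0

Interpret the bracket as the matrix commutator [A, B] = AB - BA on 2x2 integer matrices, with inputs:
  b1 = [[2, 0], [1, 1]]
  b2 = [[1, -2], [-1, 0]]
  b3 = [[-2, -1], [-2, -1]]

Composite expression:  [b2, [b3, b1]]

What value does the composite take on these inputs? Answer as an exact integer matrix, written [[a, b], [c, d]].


[b3, b1] = [[-1, 1], [-1, 1]]
[b2, [b3, b1]] = [[3, -3], [3, -3]]

[[3, -3], [3, -3]]


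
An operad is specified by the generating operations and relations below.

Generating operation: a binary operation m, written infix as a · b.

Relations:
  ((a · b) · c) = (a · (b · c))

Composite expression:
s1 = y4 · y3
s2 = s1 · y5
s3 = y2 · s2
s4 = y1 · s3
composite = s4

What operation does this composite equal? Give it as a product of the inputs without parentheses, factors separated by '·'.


y1 · y2 · y4 · y3 · y5

Associativity of m dissolves the nesting; only the y-input order survives.
(y4 · y3) reduces to y4 · y3
((y4 · y3) · y5) reduces to y4 · y3 · y5
(y2 · ((y4 · y3) · y5)) reduces to y2 · y4 · y3 · y5
(y1 · (y2 · ((y4 · y3) · y5))) reduces to y1 · y2 · y4 · y3 · y5


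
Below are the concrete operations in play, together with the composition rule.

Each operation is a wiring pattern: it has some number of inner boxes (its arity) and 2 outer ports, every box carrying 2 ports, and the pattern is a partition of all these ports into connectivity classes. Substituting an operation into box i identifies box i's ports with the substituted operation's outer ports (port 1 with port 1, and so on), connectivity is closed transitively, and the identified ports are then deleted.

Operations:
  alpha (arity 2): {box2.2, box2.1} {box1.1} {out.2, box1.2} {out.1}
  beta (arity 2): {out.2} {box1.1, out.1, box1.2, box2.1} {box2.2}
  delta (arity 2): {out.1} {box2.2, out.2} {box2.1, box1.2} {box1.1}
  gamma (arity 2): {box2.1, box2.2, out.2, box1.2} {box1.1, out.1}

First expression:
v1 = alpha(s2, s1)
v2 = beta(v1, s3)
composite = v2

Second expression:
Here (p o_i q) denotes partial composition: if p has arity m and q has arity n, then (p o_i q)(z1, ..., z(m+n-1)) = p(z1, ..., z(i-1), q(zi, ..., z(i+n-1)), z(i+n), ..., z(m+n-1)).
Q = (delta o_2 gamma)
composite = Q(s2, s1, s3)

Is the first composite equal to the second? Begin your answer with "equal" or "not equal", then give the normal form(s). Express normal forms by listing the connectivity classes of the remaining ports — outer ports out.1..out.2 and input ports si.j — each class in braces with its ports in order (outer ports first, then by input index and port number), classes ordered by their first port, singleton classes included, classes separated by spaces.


Reducing the first expression gives {out.1, s2.2, s3.1} {out.2} {s1.1, s1.2} {s2.1} {s3.2}
Reducing the second expression gives {out.1} {out.2, s1.2, s3.1, s3.2} {s1.1, s2.2} {s2.1}
They disagree, so not equal.

not equal: they reduce to {out.1, s2.2, s3.1} {out.2} {s1.1, s1.2} {s2.1} {s3.2} and {out.1} {out.2, s1.2, s3.1, s3.2} {s1.1, s2.2} {s2.1}


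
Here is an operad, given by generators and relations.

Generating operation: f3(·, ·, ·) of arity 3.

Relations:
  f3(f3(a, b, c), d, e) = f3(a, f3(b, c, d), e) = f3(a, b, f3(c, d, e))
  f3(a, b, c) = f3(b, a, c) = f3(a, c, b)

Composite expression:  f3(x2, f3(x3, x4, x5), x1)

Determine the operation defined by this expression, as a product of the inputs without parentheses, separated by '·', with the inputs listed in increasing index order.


x1 · x2 · x3 · x4 · x5

With f3 associative and commutative, the x-input set is all that matters.
f3(x3, x4, x5) unparenthesizes to x3 · x4 · x5
f3(x2, f3(x3, x4, x5), x1) unparenthesizes to x2 · x3 · x4 · x5 · x1
commutativity sorts the factors: x1 · x2 · x3 · x4 · x5


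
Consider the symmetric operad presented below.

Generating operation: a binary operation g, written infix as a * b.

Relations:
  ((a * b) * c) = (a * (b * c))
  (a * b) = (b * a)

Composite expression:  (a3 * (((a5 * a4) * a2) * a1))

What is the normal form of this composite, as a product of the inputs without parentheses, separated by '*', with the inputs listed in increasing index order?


a1 * a2 * a3 * a4 * a5


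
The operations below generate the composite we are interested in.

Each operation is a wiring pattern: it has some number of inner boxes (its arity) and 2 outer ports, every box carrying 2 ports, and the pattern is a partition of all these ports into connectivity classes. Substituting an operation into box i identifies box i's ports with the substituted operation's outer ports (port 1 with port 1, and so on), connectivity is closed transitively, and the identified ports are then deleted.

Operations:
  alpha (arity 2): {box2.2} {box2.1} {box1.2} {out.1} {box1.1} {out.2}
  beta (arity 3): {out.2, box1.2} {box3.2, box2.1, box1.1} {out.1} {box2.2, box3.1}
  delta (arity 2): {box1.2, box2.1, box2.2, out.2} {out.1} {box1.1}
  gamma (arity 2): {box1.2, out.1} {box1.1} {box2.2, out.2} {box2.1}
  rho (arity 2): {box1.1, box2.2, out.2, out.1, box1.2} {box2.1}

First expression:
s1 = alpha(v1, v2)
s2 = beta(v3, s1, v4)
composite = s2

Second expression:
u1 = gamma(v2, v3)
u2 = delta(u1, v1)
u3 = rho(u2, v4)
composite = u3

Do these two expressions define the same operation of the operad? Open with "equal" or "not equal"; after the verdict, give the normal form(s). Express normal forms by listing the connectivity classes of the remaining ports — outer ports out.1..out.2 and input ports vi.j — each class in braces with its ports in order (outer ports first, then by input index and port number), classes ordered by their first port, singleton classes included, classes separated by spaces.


not equal: they reduce to {out.1} {out.2, v3.2} {v1.1} {v1.2} {v2.1} {v2.2} {v3.1, v4.2} {v4.1} and {out.1, out.2, v1.1, v1.2, v3.2, v4.2} {v2.1} {v2.2} {v3.1} {v4.1}

The first expression reduces to {out.1} {out.2, v3.2} {v1.1} {v1.2} {v2.1} {v2.2} {v3.1, v4.2} {v4.1}
The second expression reduces to {out.1, out.2, v1.1, v1.2, v3.2, v4.2} {v2.1} {v2.2} {v3.1} {v4.1}
Different reductions; not equal.


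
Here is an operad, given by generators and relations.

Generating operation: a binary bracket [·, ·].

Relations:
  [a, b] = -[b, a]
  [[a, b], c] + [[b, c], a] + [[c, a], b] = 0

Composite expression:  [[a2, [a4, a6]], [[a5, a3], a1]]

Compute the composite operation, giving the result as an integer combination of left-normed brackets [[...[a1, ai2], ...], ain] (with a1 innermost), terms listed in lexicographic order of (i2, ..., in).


-[[[[[a1, a3], a5], a2], a4], a6] + [[[[[a1, a3], a5], a2], a6], a4] + [[[[[a1, a3], a5], a4], a6], a2] - [[[[[a1, a3], a5], a6], a4], a2] + [[[[[a1, a5], a3], a2], a4], a6] - [[[[[a1, a5], a3], a2], a6], a4] - [[[[[a1, a5], a3], a4], a6], a2] + [[[[[a1, a5], a3], a6], a4], a2]

A multilinear Lie element is pinned by a1-initial words (a1 innermost).
Composite bracket: [[a2, [a4, a6]], [[a5, a3], a1]]
Full expansion: 32 signed words from ab - ba (2^5 = 32).
Words beginning with a1 determine it all:
  sign of a1a3a5a2a4a6 is -1, so it contributes -[[[[[a1, a3], a5], a2], a4], a6]
  sign of a1a3a5a2a6a4 is +1, so it contributes +[[[[[a1, a3], a5], a2], a6], a4]
  sign of a1a3a5a4a6a2 is +1, so it contributes +[[[[[a1, a3], a5], a4], a6], a2]
  sign of a1a3a5a6a4a2 is -1, so it contributes -[[[[[a1, a3], a5], a6], a4], a2]
  sign of a1a5a3a2a4a6 is +1, so it contributes +[[[[[a1, a5], a3], a2], a4], a6]
  sign of a1a5a3a2a6a4 is -1, so it contributes -[[[[[a1, a5], a3], a2], a6], a4]
  sign of a1a5a3a4a6a2 is -1, so it contributes -[[[[[a1, a5], a3], a4], a6], a2]
  sign of a1a5a3a6a4a2 is +1, so it contributes +[[[[[a1, a5], a3], a6], a4], a2]


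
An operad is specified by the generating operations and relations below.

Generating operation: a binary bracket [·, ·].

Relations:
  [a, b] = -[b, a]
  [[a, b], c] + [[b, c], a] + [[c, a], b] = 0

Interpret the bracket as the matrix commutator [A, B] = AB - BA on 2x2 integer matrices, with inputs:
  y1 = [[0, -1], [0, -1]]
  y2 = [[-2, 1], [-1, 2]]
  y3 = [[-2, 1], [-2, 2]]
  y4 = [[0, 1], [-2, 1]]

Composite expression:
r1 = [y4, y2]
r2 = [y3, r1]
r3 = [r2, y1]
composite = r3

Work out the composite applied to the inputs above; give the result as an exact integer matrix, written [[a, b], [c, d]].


[y4, y2] = [[1, 3], [7, -1]]
[y3, [y4, y2]] = [[13, -14], [24, -13]]
[[y3, [y4, y2]], y1] = [[24, -12], [24, -24]]

[[24, -12], [24, -24]]


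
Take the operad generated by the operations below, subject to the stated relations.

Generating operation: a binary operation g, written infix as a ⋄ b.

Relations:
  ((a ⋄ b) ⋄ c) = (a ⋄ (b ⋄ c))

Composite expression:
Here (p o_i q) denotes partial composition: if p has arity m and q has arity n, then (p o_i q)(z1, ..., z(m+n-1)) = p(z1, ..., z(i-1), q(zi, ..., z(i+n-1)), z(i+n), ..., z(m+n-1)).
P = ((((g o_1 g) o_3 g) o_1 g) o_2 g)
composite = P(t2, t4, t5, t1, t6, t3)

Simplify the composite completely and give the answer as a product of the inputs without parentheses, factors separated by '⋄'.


t2 ⋄ t4 ⋄ t5 ⋄ t1 ⋄ t6 ⋄ t3


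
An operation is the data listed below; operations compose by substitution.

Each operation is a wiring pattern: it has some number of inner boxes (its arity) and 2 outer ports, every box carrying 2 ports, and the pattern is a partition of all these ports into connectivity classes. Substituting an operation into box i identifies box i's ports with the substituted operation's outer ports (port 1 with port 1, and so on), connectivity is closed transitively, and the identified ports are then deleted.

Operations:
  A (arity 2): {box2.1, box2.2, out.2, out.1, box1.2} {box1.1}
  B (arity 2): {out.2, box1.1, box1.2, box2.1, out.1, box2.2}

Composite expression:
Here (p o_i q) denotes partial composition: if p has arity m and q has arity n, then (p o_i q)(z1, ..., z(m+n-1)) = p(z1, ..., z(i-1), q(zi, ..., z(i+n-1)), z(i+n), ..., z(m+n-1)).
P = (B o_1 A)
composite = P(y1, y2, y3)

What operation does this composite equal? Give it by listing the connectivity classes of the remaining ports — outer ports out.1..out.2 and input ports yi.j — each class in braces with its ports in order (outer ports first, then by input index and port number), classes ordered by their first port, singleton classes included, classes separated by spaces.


{out.1, out.2, y1.2, y2.1, y2.2, y3.1, y3.2} {y1.1}

Reachability decides: close wires over B-identified ports.
A over (y1, y2) gives {out.1, out.2, y1.2, y2.1, y2.2} {y1.1}, out.j being that stage's outer ports
B over (y1, y2, y3) gives {out.1, out.2, y1.2, y2.1, y2.2, y3.1, y3.2} {y1.1}, out.j being that stage's outer ports


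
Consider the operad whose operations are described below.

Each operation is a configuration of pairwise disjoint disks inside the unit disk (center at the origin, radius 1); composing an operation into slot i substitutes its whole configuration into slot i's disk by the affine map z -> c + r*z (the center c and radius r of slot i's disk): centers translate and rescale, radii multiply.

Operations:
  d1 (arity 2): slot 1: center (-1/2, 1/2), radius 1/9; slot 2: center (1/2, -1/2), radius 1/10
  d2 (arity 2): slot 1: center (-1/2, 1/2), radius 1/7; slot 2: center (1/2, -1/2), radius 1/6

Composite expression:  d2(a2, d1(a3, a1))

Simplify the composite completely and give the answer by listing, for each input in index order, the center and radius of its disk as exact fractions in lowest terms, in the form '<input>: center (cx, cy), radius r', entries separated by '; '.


a1: center (7/12, -7/12), radius 1/60; a2: center (-1/2, 1/2), radius 1/7; a3: center (5/12, -5/12), radius 1/54

Only the slot chain above each a matters under d2; compose those maps.
input a2: applying the 1 nested substitution gives center (-1/2, 1/2), radius 1/7
input a3: applying the 2 nested substitutions gives center (5/12, -5/12), radius 1/54
input a1: applying the 2 nested substitutions gives center (7/12, -7/12), radius 1/60
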